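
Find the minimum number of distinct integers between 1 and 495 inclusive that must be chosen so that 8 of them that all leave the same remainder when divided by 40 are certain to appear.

281

The 40 residue classes mod 40 are the pigeonholes.
With 280 integers one could put 7 in each residue class and have no class reach 8.
The 281st integer pushes some class to 8, so 40·7 + 1 = 281.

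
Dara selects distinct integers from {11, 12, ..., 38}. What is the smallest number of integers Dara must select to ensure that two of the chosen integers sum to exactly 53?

17

Two chosen integers sum to 53 exactly when both halves of some pair {x, 53−x} with 15 ≤ x ≤ 53−x ≤ 38 are chosen — 12 such pairs.
The remaining 4 elements (those with no distinct partner in range) can never complete a 53-sum, so the worst case takes all of them and one from each pair: 4 + 12 = 16.
The 17th integer has to be the second member of some pair, so 16 + 1 = 17.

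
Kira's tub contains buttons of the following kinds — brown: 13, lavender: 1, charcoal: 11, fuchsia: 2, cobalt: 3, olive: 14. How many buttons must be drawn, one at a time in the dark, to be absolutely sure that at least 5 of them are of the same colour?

The 6 colours are the holes; the buttons drawn are the pigeons.
To avoid 5 of any one colour, the worst case takes at most 4 of each colour, or every button of a colour that has fewer than 4.
That gives 4 + 1 + 4 + 2 + 3 + 4 = 18 buttons with no colour reaching 5.
The next button forces some colour to 5, so 18 + 1 = 19.

19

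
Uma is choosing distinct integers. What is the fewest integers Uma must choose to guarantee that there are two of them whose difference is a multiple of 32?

Integers whose pairwise differences are multiples of 32 are exactly those sharing a remainder mod 32. By pigeonhole, the 32 residue classes mod 32 are the pigeonholes.
With 32 integers one could put 1 in each residue class and have no class reach 2.
The 33rd integer pushes some class to 2, so 32·1 + 1 = 33.

33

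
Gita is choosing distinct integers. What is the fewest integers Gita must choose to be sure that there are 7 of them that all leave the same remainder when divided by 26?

157

The 26 residue classes mod 26 are the pigeonholes.
With 156 integers one could put 6 in each residue class and have no class reach 7.
The 157th integer pushes some class to 7, so 26·6 + 1 = 157.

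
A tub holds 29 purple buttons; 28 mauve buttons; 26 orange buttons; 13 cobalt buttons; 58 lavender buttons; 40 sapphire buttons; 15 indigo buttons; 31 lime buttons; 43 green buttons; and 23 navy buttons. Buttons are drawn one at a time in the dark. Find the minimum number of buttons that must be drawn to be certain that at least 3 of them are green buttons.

In the worst case for collecting green buttons, every non-green button comes out first.
There are 29 + 28 + 26 + 13 + 58 + 40 + 15 + 31 + 23 = 263 non-green buttons altogether.
After those, each further button must be green, so 263 + 3 = 266 draws guarantee 3 green buttons.

266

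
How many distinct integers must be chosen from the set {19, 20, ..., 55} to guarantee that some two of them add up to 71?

Group the elements by complementary pair {x, 71−x}: {19,52}, {20,51}, {21,50}, …, giving 17 two-element pairs and 3 integers whose partner 71−x falls outside [19,55].
Treating each of those 20 groups as a pigeonhole, one can pick one integer per group — 20 integers — with no two summing to 71.
The 21st integer lands in an occupied pair, forcing a sum of 71.

21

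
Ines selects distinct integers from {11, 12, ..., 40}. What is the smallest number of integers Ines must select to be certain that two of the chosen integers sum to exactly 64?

Group the elements by complementary pair {x, 64−x}: {24,40}, {25,39}, {26,38}, …, giving 8 two-element pairs; the single value 32 (it cannot pair with itself since the integers are distinct); and 13 integers whose partner 64−x falls outside [11,40].
By pigeonhole, treating each of those 22 groups as a pigeonhole, one can pick one integer per group — 22 integers — with no two summing to 64.
The 23rd integer lands in an occupied pair, forcing a sum of 64.

23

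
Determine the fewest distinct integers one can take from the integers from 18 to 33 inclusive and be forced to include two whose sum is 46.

A set avoiding the sum 46 can contain at most one of each pair {x, 46−x}, plus the 6 elements whose complement lies outside the range or equal to its own complement.
The integers 23, …, 33 (11 of them) are such a set: any two sum to at least 23+24 = 47 > 46.
Any 12th integer completes one of the 5 pairs, so 12 choices force a sum of 46.

12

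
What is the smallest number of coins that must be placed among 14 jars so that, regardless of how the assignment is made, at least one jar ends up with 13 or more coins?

With 168 coins one could put exactly 12 in each of the 14 jars, and no jar would reach 13.
By pigeonhole, one more coin must land in a jar that already has 12, giving it 13.
So 14 × 12 + 1 = 169 coins are required.

169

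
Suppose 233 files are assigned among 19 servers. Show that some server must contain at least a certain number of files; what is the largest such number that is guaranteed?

13

The 19 servers are the holes and the 233 files are the pigeons.
If every server held at most 12 files, the total would be at most 19 × 12 = 228, which is less than 233.
So some server holds at least ⌈233/19⌉ = 13 files.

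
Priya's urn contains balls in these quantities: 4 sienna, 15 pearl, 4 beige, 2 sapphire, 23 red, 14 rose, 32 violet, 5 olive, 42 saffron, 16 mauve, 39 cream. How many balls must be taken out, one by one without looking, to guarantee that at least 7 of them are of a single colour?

Put each drawn ball into a box by colour. The largest draw with every box below 7 takes min(count, 6) from each colour; colours with fewer than 6 contribute all they have.
Σ min(cᵢ, 6) = 4 + 6 + 4 + 2 + 6 + 6 + 6 + 5 + 6 + 6 + 6 = 57.
Draw number 57 + 1 = 58 must push one box to 7.

58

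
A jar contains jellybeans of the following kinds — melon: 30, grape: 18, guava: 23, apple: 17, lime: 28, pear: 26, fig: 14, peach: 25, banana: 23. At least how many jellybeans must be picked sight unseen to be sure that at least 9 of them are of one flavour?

By pigeonhole, put each drawn jellybean into a box by flavour. The largest draw with every box below 9 takes min(count, 8) from each flavour.
Σ min(cᵢ, 8) = 8 + 8 + 8 + 8 + 8 + 8 + 8 + 8 + 8 = 72.
Draw number 72 + 1 = 73 must push one box to 9.

73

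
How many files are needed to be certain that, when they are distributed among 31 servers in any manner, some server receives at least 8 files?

With 217 files one could put exactly 7 in each of the 31 servers, and no server would reach 8.
By the pigeonhole principle, one more file must land in a server that already has 7, giving it 8.
So 31 × 7 + 1 = 218 files are required.

218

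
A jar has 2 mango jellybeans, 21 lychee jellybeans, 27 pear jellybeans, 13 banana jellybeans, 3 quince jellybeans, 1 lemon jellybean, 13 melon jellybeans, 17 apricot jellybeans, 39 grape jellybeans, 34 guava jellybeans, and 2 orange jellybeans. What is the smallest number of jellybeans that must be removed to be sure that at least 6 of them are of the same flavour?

44

By pigeonhole, put each drawn jellybean into a box by flavour. The largest draw with every box below 6 takes min(count, 5) from each flavour; flavours with fewer than 5 contribute all they have.
Σ min(cᵢ, 5) = 2 + 5 + 5 + 5 + 3 + 1 + 5 + 5 + 5 + 5 + 2 = 43.
Draw number 43 + 1 = 44 must push one box to 6.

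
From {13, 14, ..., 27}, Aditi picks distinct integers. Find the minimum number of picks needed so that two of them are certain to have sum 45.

Two chosen integers sum to 45 exactly when both halves of some pair {x, 45−x} with 18 ≤ x ≤ 45−x ≤ 27 are chosen — 5 such pairs.
The remaining 5 elements (those with no distinct partner in range) can never complete a 45-sum, so the worst case takes all of them and one from each pair: 5 + 5 = 10.
Pigeonhole: the 11th integer has to be the second member of some pair, so 10 + 1 = 11.

11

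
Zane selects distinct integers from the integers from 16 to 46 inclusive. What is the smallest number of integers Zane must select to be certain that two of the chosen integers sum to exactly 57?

19

Group the elements by complementary pair {x, 57−x}: {16,41}, {17,40}, {18,39}, …, giving 13 two-element pairs and 5 integers whose partner 57−x falls outside [16,46].
By the pigeonhole principle, treating each of those 18 groups as a pigeonhole, one can pick one integer per group — 18 integers — with no two summing to 57.
The 19th integer lands in an occupied pair, forcing a sum of 57.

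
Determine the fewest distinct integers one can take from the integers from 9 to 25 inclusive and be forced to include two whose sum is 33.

10

Two chosen integers sum to 33 exactly when both halves of some pair {x, 33−x} with 9 ≤ x ≤ 33−x ≤ 24 are chosen — 8 such pairs.
The remaining 1 element (those with no distinct partner in range) can never complete a 33-sum, so the worst case takes all of them and one from each pair: 1 + 8 = 9.
Pigeonhole: the 10th integer has to be the second member of some pair, so 9 + 1 = 10.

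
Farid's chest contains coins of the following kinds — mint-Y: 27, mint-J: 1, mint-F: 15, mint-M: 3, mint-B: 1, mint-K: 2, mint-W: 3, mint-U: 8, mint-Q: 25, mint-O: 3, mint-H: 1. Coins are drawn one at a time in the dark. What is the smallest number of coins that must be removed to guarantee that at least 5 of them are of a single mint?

31

The 11 mints are the holes; the coins drawn are the pigeons.
To avoid 5 of any one mint, the worst case takes at most 4 of each mint, or every coin of a mint that has fewer than 4.
That gives 4 + 1 + 4 + 3 + 1 + 2 + 3 + 4 + 4 + 3 + 1 = 30 coins with no mint reaching 5.
The next coin forces some mint to 5, so 30 + 1 = 31.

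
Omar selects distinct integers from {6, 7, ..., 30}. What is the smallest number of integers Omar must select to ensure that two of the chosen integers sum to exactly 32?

Two chosen integers sum to 32 exactly when both halves of some pair {x, 32−x} with 6 ≤ x ≤ 32−x ≤ 26 are chosen — 10 such pairs.
The remaining 5 elements (those with no distinct partner in range) can never complete a 32-sum, so the worst case takes all of them and one from each pair: 5 + 10 = 15.
The 16th integer has to be the second member of some pair, so 15 + 1 = 16.

16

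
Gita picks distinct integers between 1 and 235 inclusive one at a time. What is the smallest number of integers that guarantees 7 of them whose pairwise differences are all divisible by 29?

Integers whose pairwise differences are multiples of 29 are exactly those sharing a remainder mod 29. The 29 residue classes mod 29 are the pigeonholes.
With 174 integers one could put 6 in each residue class and have no class reach 7.
The 175th integer pushes some class to 7, so 29·6 + 1 = 175.

175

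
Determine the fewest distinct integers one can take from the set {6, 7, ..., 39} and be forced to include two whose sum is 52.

A set avoiding the sum 52 can contain at most one of each pair {x, 52−x}, plus the 8 elements whose complement lies outside the range or equal to its own complement.
The integers 6, …, 26 (21 of them) are such a set: any two sum to at least 6+7 = 13 and at most 25+26 = 51 < 52.
Any 22nd integer completes one of the 13 pairs, so 22 choices force a sum of 52.

22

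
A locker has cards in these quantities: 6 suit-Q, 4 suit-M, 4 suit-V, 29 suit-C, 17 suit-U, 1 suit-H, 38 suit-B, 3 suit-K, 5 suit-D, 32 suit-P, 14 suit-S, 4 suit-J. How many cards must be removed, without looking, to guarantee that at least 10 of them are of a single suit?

An adversary could hand out at most 9 cards per suit (7 suits run out sooner): 6 + 4 + 4 + 9 + 9 + 1 + 9 + 3 + 5 + 9 + 9 + 4 = 72 cards and still no suit has 10.
Pigeonhole: one more card lands in a suit already at 9, so 73 draws are enough and 72 are not.

73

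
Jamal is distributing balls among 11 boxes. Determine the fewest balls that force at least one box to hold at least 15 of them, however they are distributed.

155

With 154 balls one could put exactly 14 in each of the 11 boxes, and no box would reach 15.
By pigeonhole, one more ball must land in a box that already has 14, giving it 15.
So 11 × 14 + 1 = 155 balls are required.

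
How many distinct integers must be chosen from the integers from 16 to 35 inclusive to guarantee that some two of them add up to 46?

14

Two chosen integers sum to 46 exactly when both halves of some pair {x, 46−x} with 16 ≤ x ≤ 46−x ≤ 30 are chosen — 7 such pairs.
The remaining 6 elements (those with no distinct partner in range) can never complete a 46-sum, so the worst case takes all of them and one from each pair: 6 + 7 = 13.
The 14th integer has to be the second member of some pair, so 13 + 1 = 14.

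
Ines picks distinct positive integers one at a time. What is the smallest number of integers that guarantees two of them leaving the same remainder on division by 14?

15

Pigeonhole: the 14 residue classes mod 14 are the pigeonholes.
With 14 integers one could put 1 in each residue class and have no class reach 2.
The 15th integer pushes some class to 2, so 14·1 + 1 = 15.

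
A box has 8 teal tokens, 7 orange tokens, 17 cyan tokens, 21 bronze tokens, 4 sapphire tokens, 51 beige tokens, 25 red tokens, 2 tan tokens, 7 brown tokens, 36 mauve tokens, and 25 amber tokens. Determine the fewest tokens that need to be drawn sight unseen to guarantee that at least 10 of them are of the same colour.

83

The 11 colours are the holes; the tokens drawn are the pigeons.
To avoid 10 of any one colour, the worst case takes at most 9 of each colour, or every token of a colour that has fewer than 9.
That gives 8 + 7 + 9 + 9 + 4 + 9 + 9 + 2 + 7 + 9 + 9 = 82 tokens with no colour reaching 10.
The next token forces some colour to 10, so 82 + 1 = 83.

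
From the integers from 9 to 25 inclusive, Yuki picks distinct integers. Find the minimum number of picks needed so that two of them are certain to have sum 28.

A set avoiding the sum 28 can contain at most one of each pair {x, 28−x}, plus the 7 elements whose complement lies outside the range or equal to its own complement.
The integers 14, …, 25 (12 of them) are such a set: any two sum to at least 14+15 = 29 > 28.
Any 13th integer completes one of the 5 pairs, so 13 choices force a sum of 28.

13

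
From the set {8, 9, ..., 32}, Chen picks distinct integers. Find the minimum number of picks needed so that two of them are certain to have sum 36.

Two chosen integers sum to 36 exactly when both halves of some pair {x, 36−x} with 8 ≤ x ≤ 36−x ≤ 28 are chosen — 10 such pairs.
The remaining 5 elements (those with no distinct partner in range) can never complete a 36-sum, so the worst case takes all of them and one from each pair: 5 + 10 = 15.
By pigeonhole, the 16th integer has to be the second member of some pair, so 15 + 1 = 16.

16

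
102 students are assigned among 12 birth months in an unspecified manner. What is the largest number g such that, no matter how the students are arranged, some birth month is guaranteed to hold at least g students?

9

The 12 birth months are the holes and the 102 students are the pigeons.
If every birth month held at most 8 students, the total would be at most 12 × 8 = 96, which is less than 102.
So some birth month holds at least ⌈102/12⌉ = 9 students.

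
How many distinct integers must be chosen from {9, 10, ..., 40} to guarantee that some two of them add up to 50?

A set avoiding the sum 50 can contain at most one of each pair {x, 50−x}, plus the 2 elements whose complement lies outside the range or equal to its own complement.
The integers 9, …, 25 (17 of them) are such a set: any two sum to at least 9+10 = 19 and at most 24+25 = 49 < 50.
Any 18th integer completes one of the 15 pairs, so 18 choices force a sum of 50.

18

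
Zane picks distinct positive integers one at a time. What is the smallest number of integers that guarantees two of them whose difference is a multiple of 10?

11

Integers whose pairwise differences are multiples of 10 are exactly those sharing a remainder mod 10. The 10 residue classes mod 10 are the pigeonholes.
With 10 integers one could put 1 in each residue class and have no class reach 2.
The 11th integer pushes some class to 2, so 10·1 + 1 = 11.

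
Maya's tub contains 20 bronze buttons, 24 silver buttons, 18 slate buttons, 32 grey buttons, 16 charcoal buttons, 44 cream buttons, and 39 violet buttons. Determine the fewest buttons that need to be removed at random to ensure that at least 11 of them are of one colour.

71

The 7 colours are the holes; the buttons drawn are the pigeons.
To avoid 11 of any one colour, the worst case takes at most 10 of each colour.
That gives 10 + 10 + 10 + 10 + 10 + 10 + 10 = 70 buttons with no colour reaching 11.
The next button forces some colour to 11, so 70 + 1 = 71.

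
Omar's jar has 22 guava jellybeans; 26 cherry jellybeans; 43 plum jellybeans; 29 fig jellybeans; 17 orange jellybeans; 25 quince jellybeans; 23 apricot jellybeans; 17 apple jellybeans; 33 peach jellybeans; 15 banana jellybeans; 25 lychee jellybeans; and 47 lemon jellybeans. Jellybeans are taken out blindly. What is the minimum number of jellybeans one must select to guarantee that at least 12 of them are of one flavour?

By pigeonhole, the 12 flavours are the holes; the jellybeans drawn are the pigeons.
To avoid 12 of any one flavour, the worst case takes at most 11 of each flavour.
That gives 11 + 11 + 11 + 11 + 11 + 11 + 11 + 11 + 11 + 11 + 11 + 11 = 132 jellybeans with no flavour reaching 12.
The next jellybean forces some flavour to 12, so 132 + 1 = 133.

133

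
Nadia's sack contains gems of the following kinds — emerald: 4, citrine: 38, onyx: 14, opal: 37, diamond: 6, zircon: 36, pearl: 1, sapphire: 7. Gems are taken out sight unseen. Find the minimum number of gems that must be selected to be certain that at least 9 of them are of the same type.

Put each drawn gem into a box by type. The largest draw with every box below 9 takes min(count, 8) from each type; types with fewer than 8 contribute all they have.
Σ min(cᵢ, 8) = 4 + 8 + 8 + 8 + 6 + 8 + 1 + 7 = 50.
Draw number 50 + 1 = 51 must push one box to 9.

51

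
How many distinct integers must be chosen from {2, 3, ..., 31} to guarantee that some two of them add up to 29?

A set avoiding the sum 29 can contain at most one of each pair {x, 29−x}, plus the 4 elements whose complement lies outside the range.
The integers 15, …, 31 (17 of them) are such a set: any two sum to at least 15+16 = 31 > 29.
Any 18th integer completes one of the 13 pairs, so 18 choices force a sum of 29.

18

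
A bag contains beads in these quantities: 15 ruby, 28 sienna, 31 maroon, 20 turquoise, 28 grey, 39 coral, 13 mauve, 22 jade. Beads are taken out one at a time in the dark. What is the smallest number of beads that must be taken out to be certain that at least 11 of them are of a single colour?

81

By the pigeonhole principle, the 8 colours are the holes; the beads drawn are the pigeons.
To avoid 11 of any one colour, the worst case takes at most 10 of each colour.
That gives 10 + 10 + 10 + 10 + 10 + 10 + 10 + 10 = 80 beads with no colour reaching 11.
The next bead forces some colour to 11, so 80 + 1 = 81.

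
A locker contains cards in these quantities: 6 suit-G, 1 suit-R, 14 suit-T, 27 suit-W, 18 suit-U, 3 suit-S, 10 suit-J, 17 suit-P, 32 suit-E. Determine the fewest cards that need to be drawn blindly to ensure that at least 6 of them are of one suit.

40

Pigeonhole: the 9 suits are the holes; the cards drawn are the pigeons.
To avoid 6 of any one suit, the worst case takes at most 5 of each suit, or every card of a suit that has fewer than 5.
That gives 5 + 1 + 5 + 5 + 5 + 3 + 5 + 5 + 5 = 39 cards with no suit reaching 6.
The next card forces some suit to 6, so 39 + 1 = 40.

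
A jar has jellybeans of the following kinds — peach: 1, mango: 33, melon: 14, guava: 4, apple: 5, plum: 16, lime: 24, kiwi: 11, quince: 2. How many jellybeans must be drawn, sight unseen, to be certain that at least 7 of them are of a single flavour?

43

An adversary could hand out at most 6 jellybeans per flavour (4 flavours run out sooner): 1 + 6 + 6 + 4 + 5 + 6 + 6 + 6 + 2 = 42 jellybeans and still no flavour has 7.
By pigeonhole, one more jellybean lands in a flavour already at 6, so 43 draws are enough and 42 are not.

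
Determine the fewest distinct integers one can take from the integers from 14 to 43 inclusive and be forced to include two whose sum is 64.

Group the elements by complementary pair {x, 64−x}: {21,43}, {22,42}, {23,41}, …, giving 11 two-element pairs, the single value 32 (it cannot pair with itself since the integers are distinct), and 7 integers whose partner 64−x falls outside [14,43].
Treating each of those 19 groups as a pigeonhole, one can pick one integer per group — 19 integers — with no two summing to 64.
The 20th integer lands in an occupied pair, forcing a sum of 64.

20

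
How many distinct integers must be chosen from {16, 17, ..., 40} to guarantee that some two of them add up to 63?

17

Two chosen integers sum to 63 exactly when both halves of some pair {x, 63−x} with 23 ≤ x ≤ 63−x ≤ 40 are chosen — 9 such pairs.
The remaining 7 elements (those with no distinct partner in range) can never complete a 63-sum, so the worst case takes all of them and one from each pair: 7 + 9 = 16.
The 17th integer has to be the second member of some pair, so 16 + 1 = 17.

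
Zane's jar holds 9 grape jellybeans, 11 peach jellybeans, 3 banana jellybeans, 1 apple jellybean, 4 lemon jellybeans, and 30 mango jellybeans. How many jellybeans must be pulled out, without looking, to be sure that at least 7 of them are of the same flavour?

An adversary could hand out at most 6 jellybeans per flavour (banana, apple, lemon run out sooner): 6 + 6 + 3 + 1 + 4 + 6 = 26 jellybeans and still no flavour has 7.
By the pigeonhole principle, one more jellybean lands in a flavour already at 6, so 27 draws are enough and 26 are not.

27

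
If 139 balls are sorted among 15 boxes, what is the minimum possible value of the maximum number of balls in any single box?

By the pigeonhole principle, the 15 boxes are the holes and the 139 balls are the pigeons.
If every box held at most 9 balls, the total would be at most 15 × 9 = 135, which is less than 139.
So some box holds at least ⌈139/15⌉ = 10 balls.

10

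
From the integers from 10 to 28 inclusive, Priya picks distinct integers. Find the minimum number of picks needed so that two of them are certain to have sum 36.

12

A set avoiding the sum 36 can contain at most one of each pair {x, 36−x}, plus the 3 elements whose complement lies outside the range or equal to its own complement.
The integers 18, …, 28 (11 of them) are such a set: any two sum to at least 18+19 = 37 > 36.
By pigeonhole, any 12th integer completes one of the 8 pairs, so 12 choices force a sum of 36.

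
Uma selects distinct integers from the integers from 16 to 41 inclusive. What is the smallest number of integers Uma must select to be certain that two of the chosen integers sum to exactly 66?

A set avoiding the sum 66 can contain at most one of each pair {x, 66−x}, plus the 10 elements whose complement lies outside the range or equal to its own complement.
The integers 16, …, 33 (18 of them) are such a set: any two sum to at least 16+17 = 33 and at most 32+33 = 65 < 66.
Any 19th integer completes one of the 8 pairs, so 19 choices force a sum of 66.

19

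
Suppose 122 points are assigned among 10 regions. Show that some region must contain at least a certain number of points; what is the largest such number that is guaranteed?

The 10 regions are the holes and the 122 points are the pigeons.
If every region held at most 12 points, the total would be at most 10 × 12 = 120, which is less than 122.
So some region holds at least ⌈122/10⌉ = 13 points.

13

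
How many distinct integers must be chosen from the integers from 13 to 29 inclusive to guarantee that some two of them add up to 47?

A set avoiding the sum 47 can contain at most one of each pair {x, 47−x}, plus the 5 elements whose complement lies outside the range.
The integers 13, …, 23 (11 of them) are such a set: any two sum to at least 13+14 = 27 and at most 22+23 = 45 < 47.
By the pigeonhole principle, any 12th integer completes one of the 6 pairs, so 12 choices force a sum of 47.

12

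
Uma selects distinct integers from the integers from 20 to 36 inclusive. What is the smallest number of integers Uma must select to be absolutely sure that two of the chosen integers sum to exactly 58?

11

Group the elements by complementary pair {x, 58−x}: {22,36}, {23,35}, {24,34}, …, giving 7 two-element pairs, the single value 29 (it cannot pair with itself since the integers are distinct), and 2 integers whose partner 58−x falls outside [20,36].
By the pigeonhole principle, treating each of those 10 groups as a pigeonhole, one can pick one integer per group — 10 integers — with no two summing to 58.
The 11th integer lands in an occupied pair, forcing a sum of 58.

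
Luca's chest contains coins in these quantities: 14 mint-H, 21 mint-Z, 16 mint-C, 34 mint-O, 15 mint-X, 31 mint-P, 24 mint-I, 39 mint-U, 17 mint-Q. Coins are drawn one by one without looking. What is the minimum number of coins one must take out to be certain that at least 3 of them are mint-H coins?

In the worst case for collecting mint-H coins, every non-mint-H coin comes out first.
There are 21 + 16 + 34 + 15 + 31 + 24 + 39 + 17 = 197 non-mint-H coins altogether.
After those, each further coin must be mint-H, so 197 + 3 = 200 draws guarantee 3 mint-H coins.

200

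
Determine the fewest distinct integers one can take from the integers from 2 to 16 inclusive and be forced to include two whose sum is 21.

10

Two chosen integers sum to 21 exactly when both halves of some pair {x, 21−x} with 5 ≤ x ≤ 21−x ≤ 16 are chosen — 6 such pairs.
The remaining 3 elements (those with no distinct partner in range) can never complete a 21-sum, so the worst case takes all of them and one from each pair: 3 + 6 = 9.
By the pigeonhole principle, the 10th integer has to be the second member of some pair, so 9 + 1 = 10.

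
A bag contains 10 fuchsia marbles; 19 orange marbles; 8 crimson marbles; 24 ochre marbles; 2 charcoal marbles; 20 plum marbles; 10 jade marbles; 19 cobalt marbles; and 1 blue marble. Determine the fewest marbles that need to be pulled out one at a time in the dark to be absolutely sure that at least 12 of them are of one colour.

An adversary could hand out at most 11 marbles per colour (5 colours run out sooner): 10 + 11 + 8 + 11 + 2 + 11 + 10 + 11 + 1 = 75 marbles and still no colour has 12.
Pigeonhole: one more marble lands in a colour already at 11, so 76 draws are enough and 75 are not.

76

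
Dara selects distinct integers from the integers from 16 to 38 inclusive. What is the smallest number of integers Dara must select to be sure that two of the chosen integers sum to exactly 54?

13

A set avoiding the sum 54 can contain at most one of each pair {x, 54−x}, plus the 1 element equal to its own complement.
The integers 27, …, 38 (12 of them) are such a set: any two sum to at least 27+28 = 55 > 54.
Pigeonhole: any 13th integer completes one of the 11 pairs, so 13 choices force a sum of 54.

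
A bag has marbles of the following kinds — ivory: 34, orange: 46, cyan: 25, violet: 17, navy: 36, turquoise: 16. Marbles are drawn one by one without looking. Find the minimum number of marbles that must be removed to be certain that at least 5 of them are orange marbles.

In the worst case for collecting orange marbles, every non-orange marble comes out first.
There are 34 + 25 + 17 + 36 + 16 = 128 non-orange marbles altogether.
After those, each further marble must be orange, so 128 + 5 = 133 draws guarantee 5 orange marbles.

133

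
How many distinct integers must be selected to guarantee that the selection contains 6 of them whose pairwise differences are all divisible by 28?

Integers whose pairwise differences are multiples of 28 are exactly those sharing a remainder mod 28. Pigeonhole: the 28 residue classes mod 28 are the pigeonholes.
With 140 integers one could put 5 in each residue class and have no class reach 6.
The 141st integer pushes some class to 6, so 28·5 + 1 = 141.

141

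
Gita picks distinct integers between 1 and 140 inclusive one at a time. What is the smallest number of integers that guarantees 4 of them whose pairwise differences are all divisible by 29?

Integers whose pairwise differences are multiples of 29 are exactly those sharing a remainder mod 29. The 29 residue classes mod 29 are the pigeonholes.
With 87 integers one could put 3 in each residue class and have no class reach 4.
The 88th integer pushes some class to 4, so 29·3 + 1 = 88.

88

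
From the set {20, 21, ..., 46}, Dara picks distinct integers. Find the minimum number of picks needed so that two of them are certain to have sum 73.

Group the elements by complementary pair {x, 73−x}: {27,46}, {28,45}, {29,44}, …, giving 10 two-element pairs and 7 integers whose partner 73−x falls outside [20,46].
Treating each of those 17 groups as a pigeonhole, one can pick one integer per group — 17 integers — with no two summing to 73.
The 18th integer lands in an occupied pair, forcing a sum of 73.

18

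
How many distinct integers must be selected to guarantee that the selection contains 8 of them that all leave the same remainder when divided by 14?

99

The 14 residue classes mod 14 are the pigeonholes.
With 98 integers one could put 7 in each residue class and have no class reach 8.
The 99th integer pushes some class to 8, so 14·7 + 1 = 99.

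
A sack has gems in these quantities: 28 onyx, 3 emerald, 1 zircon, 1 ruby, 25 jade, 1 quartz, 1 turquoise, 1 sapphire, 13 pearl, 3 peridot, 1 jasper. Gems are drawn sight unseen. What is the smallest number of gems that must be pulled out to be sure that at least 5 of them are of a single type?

By the pigeonhole principle, put each drawn gem into a box by type. The largest draw with every box below 5 takes min(count, 4) from each type; types with fewer than 4 contribute all they have.
Σ min(cᵢ, 4) = 4 + 3 + 1 + 1 + 4 + 1 + 1 + 1 + 4 + 3 + 1 = 24.
Draw number 24 + 1 = 25 must push one box to 5.

25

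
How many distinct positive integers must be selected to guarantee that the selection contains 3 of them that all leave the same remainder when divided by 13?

27

The 13 residue classes mod 13 are the pigeonholes.
With 26 integers one could put 2 in each residue class and have no class reach 3.
The 27th integer pushes some class to 3, so 13·2 + 1 = 27.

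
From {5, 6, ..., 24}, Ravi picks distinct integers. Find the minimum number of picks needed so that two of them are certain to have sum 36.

Two chosen integers sum to 36 exactly when both halves of some pair {x, 36−x} with 12 ≤ x ≤ 36−x ≤ 24 are chosen — 6 such pairs.
The remaining 8 elements (those with no distinct partner in range) can never complete a 36-sum, so the worst case takes all of them and one from each pair: 8 + 6 = 14.
The 15th integer has to be the second member of some pair, so 14 + 1 = 15.

15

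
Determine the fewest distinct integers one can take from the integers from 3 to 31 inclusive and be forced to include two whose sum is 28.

19

Two chosen integers sum to 28 exactly when both halves of some pair {x, 28−x} with 3 ≤ x ≤ 28−x ≤ 25 are chosen — 11 such pairs.
The remaining 7 elements (those with no distinct partner in range) can never complete a 28-sum, so the worst case takes all of them and one from each pair: 7 + 11 = 18.
Pigeonhole: the 19th integer has to be the second member of some pair, so 18 + 1 = 19.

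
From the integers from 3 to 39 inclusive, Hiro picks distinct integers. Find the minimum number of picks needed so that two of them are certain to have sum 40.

Group the elements by complementary pair {x, 40−x}: {3,37}, {4,36}, {5,35}, …, giving 17 two-element pairs, the single value 20 (it cannot pair with itself since the integers are distinct), and 2 integers whose partner 40−x falls outside [3,39].
Pigeonhole: treating each of those 20 groups as a pigeonhole, one can pick one integer per group — 20 integers — with no two summing to 40.
The 21st integer lands in an occupied pair, forcing a sum of 40.

21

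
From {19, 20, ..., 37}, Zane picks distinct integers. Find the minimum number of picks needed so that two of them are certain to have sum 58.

Group the elements by complementary pair {x, 58−x}: {21,37}, {22,36}, {23,35}, …, giving 8 two-element pairs, the single value 29 (it cannot pair with itself since the integers are distinct), and 2 integers whose partner 58−x falls outside [19,37].
Treating each of those 11 groups as a pigeonhole, one can pick one integer per group — 11 integers — with no two summing to 58.
The 12th integer lands in an occupied pair, forcing a sum of 58.

12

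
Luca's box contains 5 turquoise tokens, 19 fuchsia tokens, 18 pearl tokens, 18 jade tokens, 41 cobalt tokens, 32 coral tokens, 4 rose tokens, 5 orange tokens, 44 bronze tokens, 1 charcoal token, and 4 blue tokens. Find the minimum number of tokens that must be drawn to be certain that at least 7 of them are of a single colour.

An adversary could hand out at most 6 tokens per colour (5 colours run out sooner): 5 + 6 + 6 + 6 + 6 + 6 + 4 + 5 + 6 + 1 + 4 = 55 tokens and still no colour has 7.
By pigeonhole, one more token lands in a colour already at 6, so 56 draws are enough and 55 are not.

56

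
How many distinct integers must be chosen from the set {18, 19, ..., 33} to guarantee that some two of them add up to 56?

A set avoiding the sum 56 can contain at most one of each pair {x, 56−x}, plus the 6 elements whose complement lies outside the range or equal to its own complement.
The integers 18, …, 28 (11 of them) are such a set: any two sum to at least 18+19 = 37 and at most 27+28 = 55 < 56.
Pigeonhole: any 12th integer completes one of the 5 pairs, so 12 choices force a sum of 56.

12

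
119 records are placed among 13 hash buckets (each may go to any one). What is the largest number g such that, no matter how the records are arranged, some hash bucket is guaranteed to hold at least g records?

By pigeonhole, the 13 hash buckets are the holes and the 119 records are the pigeons.
If every hash bucket held at most 9 records, the total would be at most 13 × 9 = 117, which is less than 119.
So some hash bucket holds at least ⌈119/13⌉ = 10 records.

10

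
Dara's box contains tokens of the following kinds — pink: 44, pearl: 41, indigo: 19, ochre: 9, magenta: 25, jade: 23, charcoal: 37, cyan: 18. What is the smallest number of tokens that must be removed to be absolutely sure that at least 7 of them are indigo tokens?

In the worst case for collecting indigo tokens, every non-indigo token comes out first.
There are 44 + 41 + 9 + 25 + 23 + 37 + 18 = 197 non-indigo tokens altogether.
After those, each further token must be indigo, so 197 + 7 = 204 draws guarantee 7 indigo tokens.

204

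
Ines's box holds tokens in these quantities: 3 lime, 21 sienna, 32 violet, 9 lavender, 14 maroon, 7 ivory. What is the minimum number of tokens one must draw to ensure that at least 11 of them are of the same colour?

50

An adversary could hand out at most 10 tokens per colour (lime, lavender, ivory run out sooner): 3 + 10 + 10 + 9 + 10 + 7 = 49 tokens and still no colour has 11.
One more token lands in a colour already at 10, so 50 draws are enough and 49 are not.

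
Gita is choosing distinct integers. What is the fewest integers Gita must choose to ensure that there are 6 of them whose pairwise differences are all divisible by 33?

Integers whose pairwise differences are multiples of 33 are exactly those sharing a remainder mod 33. By the pigeonhole principle, the 33 residue classes mod 33 are the pigeonholes.
With 165 integers one could put 5 in each residue class and have no class reach 6.
The 166th integer pushes some class to 6, so 33·5 + 1 = 166.

166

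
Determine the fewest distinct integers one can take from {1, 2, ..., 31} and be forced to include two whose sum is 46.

A set avoiding the sum 46 can contain at most one of each pair {x, 46−x}, plus the 15 elements whose complement lies outside the range or equal to its own complement.
The integers 1, …, 23 (23 of them) are such a set: any two sum to at least 1+2 = 3 and at most 22+23 = 45 < 46.
Any 24th integer completes one of the 8 pairs, so 24 choices force a sum of 46.

24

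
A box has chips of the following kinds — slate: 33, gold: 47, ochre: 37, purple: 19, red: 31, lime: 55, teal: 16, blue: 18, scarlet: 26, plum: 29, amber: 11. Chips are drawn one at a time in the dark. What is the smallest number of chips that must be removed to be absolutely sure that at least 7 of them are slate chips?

296

In the worst case for collecting slate chips, every non-slate chip comes out first.
There are 47 + 37 + 19 + 31 + 55 + 16 + 18 + 26 + 29 + 11 = 289 non-slate chips altogether.
After those, each further chip must be slate, so 289 + 7 = 296 draws guarantee 7 slate chips.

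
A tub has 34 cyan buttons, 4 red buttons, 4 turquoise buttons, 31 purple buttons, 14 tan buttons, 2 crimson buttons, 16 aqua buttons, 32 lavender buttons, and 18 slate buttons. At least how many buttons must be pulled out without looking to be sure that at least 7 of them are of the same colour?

47

An adversary could hand out at most 6 buttons per colour (red, turquoise, crimson run out sooner): 6 + 4 + 4 + 6 + 6 + 2 + 6 + 6 + 6 = 46 buttons and still no colour has 7.
By the pigeonhole principle, one more button lands in a colour already at 6, so 47 draws are enough and 46 are not.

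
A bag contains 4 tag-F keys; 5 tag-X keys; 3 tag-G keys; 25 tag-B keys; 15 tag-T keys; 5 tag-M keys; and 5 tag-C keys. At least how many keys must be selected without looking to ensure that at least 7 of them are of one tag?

Put each drawn key into a box by tag. The largest draw with every box below 7 takes min(count, 6) from each tag; tags with fewer than 6 contribute all they have.
Σ min(cᵢ, 6) = 4 + 5 + 3 + 6 + 6 + 5 + 5 = 34.
Draw number 34 + 1 = 35 must push one box to 7.

35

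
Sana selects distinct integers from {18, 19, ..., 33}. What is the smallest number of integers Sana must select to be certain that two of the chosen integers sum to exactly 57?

Two chosen integers sum to 57 exactly when both halves of some pair {x, 57−x} with 24 ≤ x ≤ 57−x ≤ 33 are chosen — 5 such pairs.
The remaining 6 elements (those with no distinct partner in range) can never complete a 57-sum, so the worst case takes all of them and one from each pair: 6 + 5 = 11.
Pigeonhole: the 12th integer has to be the second member of some pair, so 11 + 1 = 12.

12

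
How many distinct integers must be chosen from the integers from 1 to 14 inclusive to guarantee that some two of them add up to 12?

10

Two chosen integers sum to 12 exactly when both halves of some pair {x, 12−x} with 1 ≤ x ≤ 12−x ≤ 11 are chosen — 5 such pairs.
The remaining 4 elements (those with no distinct partner in range) can never complete a 12-sum, so the worst case takes all of them and one from each pair: 4 + 5 = 9.
Pigeonhole: the 10th integer has to be the second member of some pair, so 9 + 1 = 10.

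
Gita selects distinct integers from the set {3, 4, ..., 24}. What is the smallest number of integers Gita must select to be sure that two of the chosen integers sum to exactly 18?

17

Group the elements by complementary pair {x, 18−x}: {3,15}, {4,14}, {5,13}, …, giving 6 two-element pairs, the single value 9 (it cannot pair with itself since the integers are distinct), and 9 integers whose partner 18−x falls outside [3,24].
Treating each of those 16 groups as a pigeonhole, one can pick one integer per group — 16 integers — with no two summing to 18.
The 17th integer lands in an occupied pair, forcing a sum of 18.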